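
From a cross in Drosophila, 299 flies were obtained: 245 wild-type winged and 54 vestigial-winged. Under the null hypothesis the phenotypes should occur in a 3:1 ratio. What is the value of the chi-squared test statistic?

Total ratio parts = 4. Expected numbers out of 299:
  wild-type winged: 299 × 3/4 = 224.25
  vestigial-winged: 299 × 1/4 = 74.75
χ² = Σ (O − E)² / E
  wild-type winged: (245 − 224.25)² / 224.25 = 1.9200
  vestigial-winged: (54 − 74.75)² / 74.75 = 5.7600
χ² = 1.9200 + 5.7600 = 7.680

7.680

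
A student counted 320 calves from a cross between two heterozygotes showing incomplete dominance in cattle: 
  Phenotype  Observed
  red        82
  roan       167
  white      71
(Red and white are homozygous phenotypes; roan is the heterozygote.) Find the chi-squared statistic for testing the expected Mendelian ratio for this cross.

1.369

With incomplete dominance, a heterozygote × heterozygote cross gives a 1:2:1 phenotypic ratio.
Expected counts for N = 320 under a 1:2:1 ratio (total parts = 4):
  red: 320 × 1/4 = 80
  roan: 320 × 2/4 = 160
  white: 320 × 1/4 = 80
χ² = Σ (O − E)² / E
  red: (82 − 80)² / 80 = 0.0500
  roan: (167 − 160)² / 160 = 0.3063
  white: (71 − 80)² / 80 = 1.0125
χ² = 0.0500 + 0.3063 + 1.0125 = 1.3688 ≈ 1.369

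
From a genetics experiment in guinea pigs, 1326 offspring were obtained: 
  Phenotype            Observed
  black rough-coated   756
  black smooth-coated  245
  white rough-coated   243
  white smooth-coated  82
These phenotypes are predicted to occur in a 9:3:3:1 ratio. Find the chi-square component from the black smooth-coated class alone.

0.053

The 9:3:3:1 ratio has 16 parts, so with N = 1326 the expected counts are:
  black rough-coated: 1326 × 9/16 = 745.875
  black smooth-coated: 1326 × 3/16 = 248.625
  white rough-coated: 1326 × 3/16 = 248.625
  white smooth-coated: 1326 × 1/16 = 82.875
Contribution of black smooth-coated: (245 − 248.625)² / 248.625 = 0.0529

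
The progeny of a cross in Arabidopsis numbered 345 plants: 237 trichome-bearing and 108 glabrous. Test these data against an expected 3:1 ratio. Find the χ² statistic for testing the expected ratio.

7.313

Total ratio parts = 4. Expected numbers out of 345:
  trichome-bearing: 345 × 3/4 = 258.75
  glabrous: 345 × 1/4 = 86.25
χ² = Σ (O − E)² / E
  trichome-bearing: (237 − 258.75)² / 258.75 = 1.8283
  glabrous: (108 − 86.25)² / 86.25 = 5.4848
χ² = 1.8283 + 5.4848 = 7.3131 ≈ 7.313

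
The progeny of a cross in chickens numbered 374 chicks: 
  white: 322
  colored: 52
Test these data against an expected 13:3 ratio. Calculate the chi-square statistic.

5.766

The 13:3 ratio has 16 parts, so with N = 374 the expected counts are:
  white: 374 × 13/16 = 303.875
  colored: 374 × 3/16 = 70.125
χ² = Σ (O − E)² / E
  white: (322 − 303.875)² / 303.875 = 1.0811
  colored: (52 − 70.125)² / 70.125 = 4.6847
χ² = 1.0811 + 4.6847 = 5.7658 ≈ 5.766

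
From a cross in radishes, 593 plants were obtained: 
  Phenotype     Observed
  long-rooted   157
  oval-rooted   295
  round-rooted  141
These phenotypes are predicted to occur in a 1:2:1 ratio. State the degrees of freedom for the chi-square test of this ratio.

2

A goodness-of-fit test with 3 phenotype classes has df = 3 − 1 = 2.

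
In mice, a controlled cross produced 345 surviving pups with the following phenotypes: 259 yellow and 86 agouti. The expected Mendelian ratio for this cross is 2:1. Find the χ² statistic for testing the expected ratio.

Total ratio parts = 3. Expected numbers out of 345:
  yellow: 345 × 2/3 = 230
  agouti: 345 × 1/3 = 115
χ² = Σ (O − E)² / E
  yellow: (259 − 230)² / 230 = 3.6565
  agouti: (86 − 115)² / 115 = 7.3130
χ² = 3.6565 + 7.3130 = 10.9695 ≈ 10.970

10.970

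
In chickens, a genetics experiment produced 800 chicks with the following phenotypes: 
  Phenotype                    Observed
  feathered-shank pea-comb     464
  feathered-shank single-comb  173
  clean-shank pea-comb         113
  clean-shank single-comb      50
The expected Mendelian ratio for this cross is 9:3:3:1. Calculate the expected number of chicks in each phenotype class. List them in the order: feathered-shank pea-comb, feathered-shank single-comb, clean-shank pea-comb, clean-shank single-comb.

Expected counts for N = 800 under a 9:3:3:1 ratio (total parts = 16):
  feathered-shank pea-comb: 800 × 9/16 = 450
  feathered-shank single-comb: 800 × 3/16 = 150
  clean-shank pea-comb: 800 × 3/16 = 150
  clean-shank single-comb: 800 × 1/16 = 50

450, 150, 150, 50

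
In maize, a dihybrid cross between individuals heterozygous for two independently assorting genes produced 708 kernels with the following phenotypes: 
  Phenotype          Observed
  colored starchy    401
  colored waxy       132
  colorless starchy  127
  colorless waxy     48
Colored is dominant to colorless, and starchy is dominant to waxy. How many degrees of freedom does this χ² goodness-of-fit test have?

A dihybrid F₂ with independent assortment and complete dominance at both loci gives a 9:3:3:1 phenotypic ratio.
A goodness-of-fit test with 4 phenotype classes has df = 4 − 1 = 3.

3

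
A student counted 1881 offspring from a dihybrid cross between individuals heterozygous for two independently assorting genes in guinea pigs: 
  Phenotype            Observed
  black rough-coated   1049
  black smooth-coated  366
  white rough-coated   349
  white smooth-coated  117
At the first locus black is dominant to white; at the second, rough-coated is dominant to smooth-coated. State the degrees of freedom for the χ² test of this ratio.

3

A dihybrid F₂ with independent assortment and complete dominance at both loci gives a 9:3:3:1 phenotypic ratio.
A goodness-of-fit test with 4 phenotype classes has df = 4 − 1 = 3.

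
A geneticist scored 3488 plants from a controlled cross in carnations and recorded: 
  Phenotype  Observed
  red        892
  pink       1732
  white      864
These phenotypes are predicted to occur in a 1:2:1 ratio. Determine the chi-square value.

0.615

Expected counts for N = 3488 under a 1:2:1 ratio (total parts = 4):
  red: 3488 × 1/4 = 872
  pink: 3488 × 2/4 = 1744
  white: 3488 × 1/4 = 872
χ² = Σ (O − E)² / E
  red: (892 − 872)² / 872 = 0.4587
  pink: (1732 − 1744)² / 1744 = 0.0826
  white: (864 − 872)² / 872 = 0.0734
χ² = 0.4587 + 0.0826 + 0.0734 = 0.6147 ≈ 0.615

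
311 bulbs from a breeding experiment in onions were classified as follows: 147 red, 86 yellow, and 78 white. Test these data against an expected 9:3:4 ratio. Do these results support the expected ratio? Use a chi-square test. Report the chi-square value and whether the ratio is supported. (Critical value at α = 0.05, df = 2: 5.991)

Total ratio parts = 16. Expected numbers out of 311:
  red: 311 × 9/16 = 174.9375
  yellow: 311 × 3/16 = 58.3125
  white: 311 × 4/16 = 77.75
χ² = Σ (O − E)² / E
  red: (147 − 174.9375)² / 174.9375 = 4.4616
  yellow: (86 − 58.3125)² / 58.3125 = 13.1464
  white: (78 − 77.75)² / 77.75 = 0.0008
χ² = 4.4616 + 13.1464 + 0.0008 = 17.6088 ≈ 17.609
Degrees of freedom = 3 − 1 = 2; critical value at α = 0.05 is 5.991.
Since 17.609 > 5.991, we reject the null hypothesis — the data do not fit the 9:3:4 ratio.

17.609; not consistent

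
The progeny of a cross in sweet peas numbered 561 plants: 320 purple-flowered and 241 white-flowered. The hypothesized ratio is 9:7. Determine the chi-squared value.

0.143

Total ratio parts = 16. Expected numbers out of 561:
  purple-flowered: 561 × 9/16 = 315.5625
  white-flowered: 561 × 7/16 = 245.4375
χ² = Σ (O − E)² / E
  purple-flowered: (320 − 315.5625)² / 315.5625 = 0.0624
  white-flowered: (241 − 245.4375)² / 245.4375 = 0.0802
χ² = 0.0624 + 0.0802 = 0.1426 ≈ 0.143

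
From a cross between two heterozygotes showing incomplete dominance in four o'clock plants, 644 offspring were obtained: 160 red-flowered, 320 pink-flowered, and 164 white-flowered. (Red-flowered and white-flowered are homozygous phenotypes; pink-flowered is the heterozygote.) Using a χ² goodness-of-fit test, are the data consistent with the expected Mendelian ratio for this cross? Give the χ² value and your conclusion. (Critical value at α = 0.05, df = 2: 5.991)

0.075; consistent

With incomplete dominance, a heterozygote × heterozygote cross gives a 1:2:1 phenotypic ratio.
Expected counts for N = 644 under a 1:2:1 ratio (total parts = 4):
  red-flowered: 644 × 1/4 = 161
  pink-flowered: 644 × 2/4 = 322
  white-flowered: 644 × 1/4 = 161
χ² = Σ (O − E)² / E
  red-flowered: (160 − 161)² / 161 = 0.0062
  pink-flowered: (320 − 322)² / 322 = 0.0124
  white-flowered: (164 − 161)² / 161 = 0.0559
χ² = 0.0062 + 0.0124 + 0.0559 = 0.0745 ≈ 0.075
Degrees of freedom = 3 − 1 = 2; critical value at α = 0.05 is 5.991.
Since 0.075 < 5.991, we fail to reject the null hypothesis — the data are consistent with the 1:2:1 ratio.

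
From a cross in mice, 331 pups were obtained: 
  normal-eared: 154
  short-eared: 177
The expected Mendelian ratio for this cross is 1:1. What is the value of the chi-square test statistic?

1.598

Expected counts for N = 331 under a 1:1 ratio (total parts = 2):
  normal-eared: 331 × 1/2 = 165.5
  short-eared: 331 × 1/2 = 165.5
χ² = Σ (O − E)² / E
  normal-eared: (154 − 165.5)² / 165.5 = 0.7991
  short-eared: (177 − 165.5)² / 165.5 = 0.7991
χ² = 0.7991 + 0.7991 = 1.5982 ≈ 1.598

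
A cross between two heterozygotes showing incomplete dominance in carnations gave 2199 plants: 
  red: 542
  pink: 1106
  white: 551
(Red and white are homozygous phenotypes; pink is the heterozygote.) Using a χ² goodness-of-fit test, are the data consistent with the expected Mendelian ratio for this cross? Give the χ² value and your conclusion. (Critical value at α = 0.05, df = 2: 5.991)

0.151; consistent

With incomplete dominance, a heterozygote × heterozygote cross gives a 1:2:1 phenotypic ratio.
Under the 1:2:1 hypothesis (Σ ratio = 4, N = 2199):
  red: 2199 × 1/4 = 549.75
  pink: 2199 × 2/4 = 1099.5
  white: 2199 × 1/4 = 549.75
χ² = Σ (O − E)² / E
  red: (542 − 549.75)² / 549.75 = 0.1093
  pink: (1106 − 1099.5)² / 1099.5 = 0.0384
  white: (551 − 549.75)² / 549.75 = 0.0028
χ² = 0.1093 + 0.0384 + 0.0028 = 0.1505 ≈ 0.151
Degrees of freedom = 3 − 1 = 2; critical value at α = 0.05 is 5.991.
Since 0.151 < 5.991, we fail to reject the null hypothesis — the data are consistent with the 1:2:1 ratio.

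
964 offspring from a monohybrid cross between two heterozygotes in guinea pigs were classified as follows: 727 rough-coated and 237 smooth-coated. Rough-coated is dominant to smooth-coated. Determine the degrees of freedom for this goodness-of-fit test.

1

For a monohybrid cross between heterozygotes with complete dominance, the expected phenotypic ratio is 3:1.
A goodness-of-fit test with 2 phenotype classes has df = 2 − 1 = 1.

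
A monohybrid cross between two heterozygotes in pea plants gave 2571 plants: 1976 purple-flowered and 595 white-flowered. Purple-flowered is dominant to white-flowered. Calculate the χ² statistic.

For a monohybrid cross between heterozygotes with complete dominance, the expected phenotypic ratio is 3:1.
Expected counts for N = 2571 under a 3:1 ratio (total parts = 4):
  purple-flowered: 2571 × 3/4 = 1928.25
  white-flowered: 2571 × 1/4 = 642.75
χ² = Σ (O − E)² / E
  purple-flowered: (1976 − 1928.25)² / 1928.25 = 1.1825
  white-flowered: (595 − 642.75)² / 642.75 = 3.5474
χ² = 1.1825 + 3.5474 = 4.7299 ≈ 4.730

4.730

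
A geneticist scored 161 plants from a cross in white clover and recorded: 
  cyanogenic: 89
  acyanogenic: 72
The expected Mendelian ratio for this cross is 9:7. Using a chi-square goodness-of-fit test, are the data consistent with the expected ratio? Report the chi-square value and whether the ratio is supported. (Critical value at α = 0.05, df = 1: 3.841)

Under the 9:7 hypothesis (Σ ratio = 16, N = 161):
  cyanogenic: 161 × 9/16 = 90.5625
  acyanogenic: 161 × 7/16 = 70.4375
χ² = Σ (O − E)² / E
  cyanogenic: (89 − 90.5625)² / 90.5625 = 0.0270
  acyanogenic: (72 − 70.4375)² / 70.4375 = 0.0347
χ² = 0.0270 + 0.0347 = 0.0617 ≈ 0.062
Degrees of freedom = 2 − 1 = 1; critical value at α = 0.05 is 3.841.
Since 0.062 < 3.841, we fail to reject the null hypothesis — the data are consistent with the 9:7 ratio.

0.062; consistent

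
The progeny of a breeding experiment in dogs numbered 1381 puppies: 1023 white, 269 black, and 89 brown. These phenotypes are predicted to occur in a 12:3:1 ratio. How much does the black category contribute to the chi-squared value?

0.391

Expected counts for N = 1381 under a 12:3:1 ratio (total parts = 16):
  white: 1381 × 12/16 = 1035.75
  black: 1381 × 3/16 = 258.9375
  brown: 1381 × 1/16 = 86.3125
Contribution of black: (269 − 258.9375)² / 258.9375 = 0.3910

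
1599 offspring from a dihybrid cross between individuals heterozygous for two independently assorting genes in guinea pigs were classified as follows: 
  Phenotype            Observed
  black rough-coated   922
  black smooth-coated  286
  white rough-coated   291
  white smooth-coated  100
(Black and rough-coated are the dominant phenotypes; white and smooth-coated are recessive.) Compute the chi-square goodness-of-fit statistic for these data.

1.461

A dihybrid F₂ with independent assortment and complete dominance at both loci gives a 9:3:3:1 phenotypic ratio.
Under the 9:3:3:1 hypothesis (Σ ratio = 16, N = 1599):
  black rough-coated: 1599 × 9/16 = 899.4375
  black smooth-coated: 1599 × 3/16 = 299.8125
  white rough-coated: 1599 × 3/16 = 299.8125
  white smooth-coated: 1599 × 1/16 = 99.9375
χ² = Σ (O − E)² / E
  black rough-coated: (922 − 899.4375)² / 899.4375 = 0.5660
  black smooth-coated: (286 − 299.8125)² / 299.8125 = 0.6363
  white rough-coated: (291 − 299.8125)² / 299.8125 = 0.2590
  white smooth-coated: (100 − 99.9375)² / 99.9375 = 0.0000
χ² = 0.5660 + 0.6363 + 0.2590 + 0.0000 = 1.4613 ≈ 1.461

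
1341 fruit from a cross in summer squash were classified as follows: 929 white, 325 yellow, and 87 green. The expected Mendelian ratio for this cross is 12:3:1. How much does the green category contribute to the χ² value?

Under the 12:3:1 hypothesis (Σ ratio = 16, N = 1341):
  white: 1341 × 12/16 = 1005.75
  yellow: 1341 × 3/16 = 251.4375
  green: 1341 × 1/16 = 83.8125
Contribution of green: (87 − 83.8125)² / 83.8125 = 0.1212

0.121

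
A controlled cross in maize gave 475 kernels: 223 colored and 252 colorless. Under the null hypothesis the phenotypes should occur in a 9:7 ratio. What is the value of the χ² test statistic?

Under the 9:7 hypothesis (Σ ratio = 16, N = 475):
  colored: 475 × 9/16 = 267.1875
  colorless: 475 × 7/16 = 207.8125
χ² = Σ (O − E)² / E
  colored: (223 − 267.1875)² / 267.1875 = 7.3077
  colorless: (252 − 207.8125)² / 207.8125 = 9.3957
χ² = 7.3077 + 9.3957 = 16.7034 ≈ 16.703

16.703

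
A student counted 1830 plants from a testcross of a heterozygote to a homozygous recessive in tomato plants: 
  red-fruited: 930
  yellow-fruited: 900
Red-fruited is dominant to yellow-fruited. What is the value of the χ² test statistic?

A testcross of a heterozygote (Aa × aa) gives a 1:1 phenotypic ratio.
Expected counts for N = 1830 under a 1:1 ratio (total parts = 2):
  red-fruited: 1830 × 1/2 = 915
  yellow-fruited: 1830 × 1/2 = 915
χ² = Σ (O − E)² / E
  red-fruited: (930 − 915)² / 915 = 0.2459
  yellow-fruited: (900 − 915)² / 915 = 0.2459
χ² = 0.2459 + 0.2459 = 0.4918 ≈ 0.492

0.492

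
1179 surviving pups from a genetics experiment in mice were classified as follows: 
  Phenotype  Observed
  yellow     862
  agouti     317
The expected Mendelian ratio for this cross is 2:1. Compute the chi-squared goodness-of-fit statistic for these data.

The 2:1 ratio has 3 parts, so with N = 1179 the expected counts are:
  yellow: 1179 × 2/3 = 786
  agouti: 1179 × 1/3 = 393
χ² = Σ (O − E)² / E
  yellow: (862 − 786)² / 786 = 7.3486
  agouti: (317 − 393)² / 393 = 14.6972
χ² = 7.3486 + 14.6972 = 22.0458 ≈ 22.046

22.046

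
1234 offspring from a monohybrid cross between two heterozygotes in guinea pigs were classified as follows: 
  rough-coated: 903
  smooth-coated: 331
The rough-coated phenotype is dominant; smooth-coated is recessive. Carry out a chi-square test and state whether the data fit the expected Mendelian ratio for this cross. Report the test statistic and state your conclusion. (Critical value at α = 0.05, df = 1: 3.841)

2.188; consistent

For a monohybrid cross between heterozygotes with complete dominance, the expected phenotypic ratio is 3:1.
Total ratio parts = 4. Expected numbers out of 1234:
  rough-coated: 1234 × 3/4 = 925.5
  smooth-coated: 1234 × 1/4 = 308.5
χ² = Σ (O − E)² / E
  rough-coated: (903 − 925.5)² / 925.5 = 0.5470
  smooth-coated: (331 − 308.5)² / 308.5 = 1.6410
χ² = 0.5470 + 1.6410 = 2.188
Degrees of freedom = 2 − 1 = 1; critical value at α = 0.05 is 3.841.
Since 2.188 < 3.841, we fail to reject the null hypothesis — the data are consistent with the 3:1 ratio.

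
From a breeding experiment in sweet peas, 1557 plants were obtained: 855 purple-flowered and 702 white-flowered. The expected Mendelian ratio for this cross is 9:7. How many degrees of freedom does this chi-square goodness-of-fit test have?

1

A goodness-of-fit test with 2 phenotype classes has df = 2 − 1 = 1.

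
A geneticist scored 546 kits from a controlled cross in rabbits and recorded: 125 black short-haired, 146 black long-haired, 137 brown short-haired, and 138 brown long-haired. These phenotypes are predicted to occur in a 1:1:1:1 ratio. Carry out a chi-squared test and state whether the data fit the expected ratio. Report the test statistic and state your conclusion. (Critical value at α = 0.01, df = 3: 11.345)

Total ratio parts = 4. Expected numbers out of 546:
  black short-haired: 546 × 1/4 = 136.5
  black long-haired: 546 × 1/4 = 136.5
  brown short-haired: 546 × 1/4 = 136.5
  brown long-haired: 546 × 1/4 = 136.5
χ² = Σ (O − E)² / E
  black short-haired: (125 − 136.5)² / 136.5 = 0.9689
  black long-haired: (146 − 136.5)² / 136.5 = 0.6612
  brown short-haired: (137 − 136.5)² / 136.5 = 0.0018
  brown long-haired: (138 − 136.5)² / 136.5 = 0.0165
χ² = 0.9689 + 0.6612 + 0.0018 + 0.0165 = 1.6484 ≈ 1.648
Degrees of freedom = 4 − 1 = 3; critical value at α = 0.01 is 11.345.
Since 1.648 < 11.345, we fail to reject the null hypothesis — the data are consistent with the 1:1:1:1 ratio.

1.648; consistent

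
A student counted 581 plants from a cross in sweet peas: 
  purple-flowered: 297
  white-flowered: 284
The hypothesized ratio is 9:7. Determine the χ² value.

6.216

The 9:7 ratio has 16 parts, so with N = 581 the expected counts are:
  purple-flowered: 581 × 9/16 = 326.8125
  white-flowered: 581 × 7/16 = 254.1875
χ² = Σ (O − E)² / E
  purple-flowered: (297 − 326.8125)² / 326.8125 = 2.7196
  white-flowered: (284 − 254.1875)² / 254.1875 = 3.4966
χ² = 2.7196 + 3.4966 = 6.2162 ≈ 6.216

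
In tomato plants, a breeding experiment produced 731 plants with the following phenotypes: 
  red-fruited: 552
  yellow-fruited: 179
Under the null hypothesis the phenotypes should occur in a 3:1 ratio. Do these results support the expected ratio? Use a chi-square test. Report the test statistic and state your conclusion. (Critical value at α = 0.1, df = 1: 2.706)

0.103; consistent

Total ratio parts = 4. Expected numbers out of 731:
  red-fruited: 731 × 3/4 = 548.25
  yellow-fruited: 731 × 1/4 = 182.75
χ² = Σ (O − E)² / E
  red-fruited: (552 − 548.25)² / 548.25 = 0.0256
  yellow-fruited: (179 − 182.75)² / 182.75 = 0.0769
χ² = 0.0256 + 0.0769 = 0.1025 ≈ 0.103
Degrees of freedom = 2 − 1 = 1; critical value at α = 0.1 is 2.706.
Since 0.103 < 2.706, we fail to reject the null hypothesis — the data are consistent with the 3:1 ratio.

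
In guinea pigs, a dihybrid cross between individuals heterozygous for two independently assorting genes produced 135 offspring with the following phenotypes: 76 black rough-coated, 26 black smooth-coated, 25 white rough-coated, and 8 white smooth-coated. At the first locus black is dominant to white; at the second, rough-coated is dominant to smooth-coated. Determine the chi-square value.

A dihybrid F₂ with independent assortment and complete dominance at both loci gives a 9:3:3:1 phenotypic ratio.
Total ratio parts = 16. Expected numbers out of 135:
  black rough-coated: 135 × 9/16 = 75.9375
  black smooth-coated: 135 × 3/16 = 25.3125
  white rough-coated: 135 × 3/16 = 25.3125
  white smooth-coated: 135 × 1/16 = 8.4375
χ² = Σ (O − E)² / E
  black rough-coated: (76 − 75.9375)² / 75.9375 = 0.0001
  black smooth-coated: (26 − 25.3125)² / 25.3125 = 0.0187
  white rough-coated: (25 − 25.3125)² / 25.3125 = 0.0039
  white smooth-coated: (8 − 8.4375)² / 8.4375 = 0.0227
χ² = 0.0001 + 0.0187 + 0.0039 + 0.0227 = 0.0454 ≈ 0.045

0.045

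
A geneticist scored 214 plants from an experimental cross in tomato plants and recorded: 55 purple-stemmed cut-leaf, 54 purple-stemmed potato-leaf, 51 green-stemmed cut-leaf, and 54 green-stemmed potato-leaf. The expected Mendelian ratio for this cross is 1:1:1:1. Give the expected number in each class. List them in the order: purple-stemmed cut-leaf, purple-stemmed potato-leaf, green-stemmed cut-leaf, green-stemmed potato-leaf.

Under the 1:1:1:1 hypothesis (Σ ratio = 4, N = 214):
  purple-stemmed cut-leaf: 214 × 1/4 = 53.5
  purple-stemmed potato-leaf: 214 × 1/4 = 53.5
  green-stemmed cut-leaf: 214 × 1/4 = 53.5
  green-stemmed potato-leaf: 214 × 1/4 = 53.5

53.5, 53.5, 53.5, 53.5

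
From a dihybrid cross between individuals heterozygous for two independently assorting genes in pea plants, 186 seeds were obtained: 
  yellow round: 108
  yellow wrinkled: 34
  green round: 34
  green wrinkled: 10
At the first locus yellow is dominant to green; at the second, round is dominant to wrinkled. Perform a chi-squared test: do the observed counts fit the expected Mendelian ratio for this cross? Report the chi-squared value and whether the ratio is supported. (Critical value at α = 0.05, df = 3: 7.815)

0.380; consistent

A dihybrid F₂ with independent assortment and complete dominance at both loci gives a 9:3:3:1 phenotypic ratio.
Expected counts for N = 186 under a 9:3:3:1 ratio (total parts = 16):
  yellow round: 186 × 9/16 = 104.625
  yellow wrinkled: 186 × 3/16 = 34.875
  green round: 186 × 3/16 = 34.875
  green wrinkled: 186 × 1/16 = 11.625
χ² = Σ (O − E)² / E
  yellow round: (108 − 104.625)² / 104.625 = 0.1089
  yellow wrinkled: (34 − 34.875)² / 34.875 = 0.0220
  green round: (34 − 34.875)² / 34.875 = 0.0220
  green wrinkled: (10 − 11.625)² / 11.625 = 0.2272
χ² = 0.1089 + 0.0220 + 0.0220 + 0.2272 = 0.3801 ≈ 0.380
Degrees of freedom = 4 − 1 = 3; critical value at α = 0.05 is 7.815.
Since 0.380 < 7.815, we fail to reject the null hypothesis — the data are consistent with the 9:3:3:1 ratio.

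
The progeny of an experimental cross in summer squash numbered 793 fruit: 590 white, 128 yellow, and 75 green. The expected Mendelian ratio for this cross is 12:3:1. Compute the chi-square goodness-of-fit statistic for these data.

The 12:3:1 ratio has 16 parts, so with N = 793 the expected counts are:
  white: 793 × 12/16 = 594.75
  yellow: 793 × 3/16 = 148.6875
  green: 793 × 1/16 = 49.5625
χ² = Σ (O − E)² / E
  white: (590 − 594.75)² / 594.75 = 0.0379
  yellow: (128 − 148.6875)² / 148.6875 = 2.8783
  green: (75 − 49.5625)² / 49.5625 = 13.0556
χ² = 0.0379 + 2.8783 + 13.0556 = 15.9718 ≈ 15.972

15.972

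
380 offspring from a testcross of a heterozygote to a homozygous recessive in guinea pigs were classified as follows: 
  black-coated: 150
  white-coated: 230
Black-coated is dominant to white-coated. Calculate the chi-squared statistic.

16.842

A testcross of a heterozygote (Aa × aa) gives a 1:1 phenotypic ratio.
Under the 1:1 hypothesis (Σ ratio = 2, N = 380):
  black-coated: 380 × 1/2 = 190
  white-coated: 380 × 1/2 = 190
χ² = Σ (O − E)² / E
  black-coated: (150 − 190)² / 190 = 8.4211
  white-coated: (230 − 190)² / 190 = 8.4211
χ² = 8.4211 + 8.4211 = 16.8422 ≈ 16.842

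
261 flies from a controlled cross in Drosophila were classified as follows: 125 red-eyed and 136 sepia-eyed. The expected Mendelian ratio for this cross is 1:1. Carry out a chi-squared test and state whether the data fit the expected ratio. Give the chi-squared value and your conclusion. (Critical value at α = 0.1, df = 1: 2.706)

0.464; consistent

The 1:1 ratio has 2 parts, so with N = 261 the expected counts are:
  red-eyed: 261 × 1/2 = 130.5
  sepia-eyed: 261 × 1/2 = 130.5
χ² = Σ (O − E)² / E
  red-eyed: (125 − 130.5)² / 130.5 = 0.2318
  sepia-eyed: (136 − 130.5)² / 130.5 = 0.2318
χ² = 0.2318 + 0.2318 = 0.4636 ≈ 0.464
Degrees of freedom = 2 − 1 = 1; critical value at α = 0.1 is 2.706.
Since 0.464 < 2.706, we fail to reject the null hypothesis — the data are consistent with the 1:1 ratio.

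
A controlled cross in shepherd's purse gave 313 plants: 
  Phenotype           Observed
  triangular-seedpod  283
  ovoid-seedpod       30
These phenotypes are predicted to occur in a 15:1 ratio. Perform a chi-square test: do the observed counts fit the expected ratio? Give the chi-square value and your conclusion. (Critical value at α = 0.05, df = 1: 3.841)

The 15:1 ratio has 16 parts, so with N = 313 the expected counts are:
  triangular-seedpod: 313 × 15/16 = 293.4375
  ovoid-seedpod: 313 × 1/16 = 19.5625
χ² = Σ (O − E)² / E
  triangular-seedpod: (283 − 293.4375)² / 293.4375 = 0.3713
  ovoid-seedpod: (30 − 19.5625)² / 19.5625 = 5.5689
χ² = 0.3713 + 5.5689 = 5.9402 ≈ 5.940
Degrees of freedom = 2 − 1 = 1; critical value at α = 0.05 is 3.841.
Since 5.940 > 3.841, we reject the null hypothesis — the data do not fit the 15:1 ratio.

5.940; not consistent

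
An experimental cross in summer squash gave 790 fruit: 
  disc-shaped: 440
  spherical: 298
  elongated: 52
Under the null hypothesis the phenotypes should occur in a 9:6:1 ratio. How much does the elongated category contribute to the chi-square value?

The 9:6:1 ratio has 16 parts, so with N = 790 the expected counts are:
  disc-shaped: 790 × 9/16 = 444.375
  spherical: 790 × 6/16 = 296.25
  elongated: 790 × 1/16 = 49.375
Contribution of elongated: (52 − 49.375)² / 49.375 = 0.1396

0.140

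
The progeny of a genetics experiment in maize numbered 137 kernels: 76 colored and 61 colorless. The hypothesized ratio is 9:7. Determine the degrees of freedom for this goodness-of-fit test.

1

A goodness-of-fit test with 2 phenotype classes has df = 2 − 1 = 1.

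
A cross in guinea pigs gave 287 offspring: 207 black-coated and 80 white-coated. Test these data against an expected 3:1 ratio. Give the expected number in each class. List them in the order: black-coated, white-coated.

215.25, 71.75

The 3:1 ratio has 4 parts, so with N = 287 the expected counts are:
  black-coated: 287 × 3/4 = 215.25
  white-coated: 287 × 1/4 = 71.75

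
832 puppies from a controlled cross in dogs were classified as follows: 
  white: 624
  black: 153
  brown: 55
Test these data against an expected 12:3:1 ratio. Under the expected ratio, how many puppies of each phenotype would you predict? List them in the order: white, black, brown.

Total ratio parts = 16. Expected numbers out of 832:
  white: 832 × 12/16 = 624
  black: 832 × 3/16 = 156
  brown: 832 × 1/16 = 52

624, 156, 52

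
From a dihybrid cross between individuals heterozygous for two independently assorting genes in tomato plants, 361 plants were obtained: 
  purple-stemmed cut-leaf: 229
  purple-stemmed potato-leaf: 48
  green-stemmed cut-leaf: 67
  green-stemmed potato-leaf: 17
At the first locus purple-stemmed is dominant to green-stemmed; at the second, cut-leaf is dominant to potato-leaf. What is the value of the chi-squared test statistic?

10.418

A dihybrid F₂ with independent assortment and complete dominance at both loci gives a 9:3:3:1 phenotypic ratio.
Under the 9:3:3:1 hypothesis (Σ ratio = 16, N = 361):
  purple-stemmed cut-leaf: 361 × 9/16 = 203.0625
  purple-stemmed potato-leaf: 361 × 3/16 = 67.6875
  green-stemmed cut-leaf: 361 × 3/16 = 67.6875
  green-stemmed potato-leaf: 361 × 1/16 = 22.5625
χ² = Σ (O − E)² / E
  purple-stemmed cut-leaf: (229 − 203.0625)² / 203.0625 = 3.3130
  purple-stemmed potato-leaf: (48 − 67.6875)² / 67.6875 = 5.7263
  green-stemmed cut-leaf: (67 − 67.6875)² / 67.6875 = 0.0070
  green-stemmed potato-leaf: (17 − 22.5625)² / 22.5625 = 1.3714
χ² = 3.3130 + 5.7263 + 0.0070 + 1.3714 = 10.4177 ≈ 10.418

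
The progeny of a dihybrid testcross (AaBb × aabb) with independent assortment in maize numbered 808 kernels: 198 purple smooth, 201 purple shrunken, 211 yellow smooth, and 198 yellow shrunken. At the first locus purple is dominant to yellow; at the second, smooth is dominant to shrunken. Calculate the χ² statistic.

A dihybrid testcross with independent assortment gives a 1:1:1:1 ratio.
Total ratio parts = 4. Expected numbers out of 808:
  purple smooth: 808 × 1/4 = 202
  purple shrunken: 808 × 1/4 = 202
  yellow smooth: 808 × 1/4 = 202
  yellow shrunken: 808 × 1/4 = 202
χ² = Σ (O − E)² / E
  purple smooth: (198 − 202)² / 202 = 0.0792
  purple shrunken: (201 − 202)² / 202 = 0.0050
  yellow smooth: (211 − 202)² / 202 = 0.4010
  yellow shrunken: (198 − 202)² / 202 = 0.0792
χ² = 0.0792 + 0.0050 + 0.4010 + 0.0792 = 0.5644 ≈ 0.564

0.564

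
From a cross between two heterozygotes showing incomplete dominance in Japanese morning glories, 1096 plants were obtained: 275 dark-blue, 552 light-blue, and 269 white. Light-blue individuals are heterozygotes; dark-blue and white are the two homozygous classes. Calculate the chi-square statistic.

0.124

With incomplete dominance, a heterozygote × heterozygote cross gives a 1:2:1 phenotypic ratio.
Under the 1:2:1 hypothesis (Σ ratio = 4, N = 1096):
  dark-blue: 1096 × 1/4 = 274
  light-blue: 1096 × 2/4 = 548
  white: 1096 × 1/4 = 274
χ² = Σ (O − E)² / E
  dark-blue: (275 − 274)² / 274 = 0.0036
  light-blue: (552 − 548)² / 548 = 0.0292
  white: (269 − 274)² / 274 = 0.0912
χ² = 0.0036 + 0.0292 + 0.0912 = 0.124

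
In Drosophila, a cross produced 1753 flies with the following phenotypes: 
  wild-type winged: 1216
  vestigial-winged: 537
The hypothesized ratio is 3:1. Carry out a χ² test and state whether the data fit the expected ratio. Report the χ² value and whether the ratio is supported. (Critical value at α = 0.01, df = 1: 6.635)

29.668; not consistent

The 3:1 ratio has 4 parts, so with N = 1753 the expected counts are:
  wild-type winged: 1753 × 3/4 = 1314.75
  vestigial-winged: 1753 × 1/4 = 438.25
χ² = Σ (O − E)² / E
  wild-type winged: (1216 − 1314.75)² / 1314.75 = 7.4170
  vestigial-winged: (537 − 438.25)² / 438.25 = 22.2511
χ² = 7.4170 + 22.2511 = 29.6681 ≈ 29.668
Degrees of freedom = 2 − 1 = 1; critical value at α = 0.01 is 6.635.
Since 29.668 > 6.635, we reject the null hypothesis — the data do not fit the 3:1 ratio.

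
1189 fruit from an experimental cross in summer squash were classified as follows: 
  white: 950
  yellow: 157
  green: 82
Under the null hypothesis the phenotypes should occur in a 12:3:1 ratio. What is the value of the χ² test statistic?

24.102

The 12:3:1 ratio has 16 parts, so with N = 1189 the expected counts are:
  white: 1189 × 12/16 = 891.75
  yellow: 1189 × 3/16 = 222.9375
  green: 1189 × 1/16 = 74.3125
χ² = Σ (O − E)² / E
  white: (950 − 891.75)² / 891.75 = 3.8049
  yellow: (157 − 222.9375)² / 222.9375 = 19.5021
  green: (82 − 74.3125)² / 74.3125 = 0.7953
χ² = 3.8049 + 19.5021 + 0.7953 = 24.1023 ≈ 24.102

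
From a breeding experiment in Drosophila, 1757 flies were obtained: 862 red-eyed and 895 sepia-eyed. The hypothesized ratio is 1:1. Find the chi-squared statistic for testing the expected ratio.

Under the 1:1 hypothesis (Σ ratio = 2, N = 1757):
  red-eyed: 1757 × 1/2 = 878.5
  sepia-eyed: 1757 × 1/2 = 878.5
χ² = Σ (O − E)² / E
  red-eyed: (862 − 878.5)² / 878.5 = 0.3099
  sepia-eyed: (895 − 878.5)² / 878.5 = 0.3099
χ² = 0.3099 + 0.3099 = 0.6198 ≈ 0.620

0.620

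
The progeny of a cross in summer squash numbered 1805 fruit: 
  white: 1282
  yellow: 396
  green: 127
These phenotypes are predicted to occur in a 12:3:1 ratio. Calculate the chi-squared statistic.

The 12:3:1 ratio has 16 parts, so with N = 1805 the expected counts are:
  white: 1805 × 12/16 = 1353.75
  yellow: 1805 × 3/16 = 338.4375
  green: 1805 × 1/16 = 112.8125
χ² = Σ (O − E)² / E
  white: (1282 − 1353.75)² / 1353.75 = 3.8028
  yellow: (396 − 338.4375)² / 338.4375 = 9.7904
  green: (127 − 112.8125)² / 112.8125 = 1.7842
χ² = 3.8028 + 9.7904 + 1.7842 = 15.3774 ≈ 15.377

15.377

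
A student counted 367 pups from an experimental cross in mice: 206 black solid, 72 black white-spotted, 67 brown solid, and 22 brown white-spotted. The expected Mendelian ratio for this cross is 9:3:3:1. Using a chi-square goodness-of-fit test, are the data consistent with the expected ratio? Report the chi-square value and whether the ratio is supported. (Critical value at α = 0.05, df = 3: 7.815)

Expected counts for N = 367 under a 9:3:3:1 ratio (total parts = 16):
  black solid: 367 × 9/16 = 206.4375
  black white-spotted: 367 × 3/16 = 68.8125
  brown solid: 367 × 3/16 = 68.8125
  brown white-spotted: 367 × 1/16 = 22.9375
χ² = Σ (O − E)² / E
  black solid: (206 − 206.4375)² / 206.4375 = 0.0009
  black white-spotted: (72 − 68.8125)² / 68.8125 = 0.1476
  brown solid: (67 − 68.8125)² / 68.8125 = 0.0477
  brown white-spotted: (22 − 22.9375)² / 22.9375 = 0.0383
χ² = 0.0009 + 0.1476 + 0.0477 + 0.0383 = 0.2345 ≈ 0.235
Degrees of freedom = 4 − 1 = 3; critical value at α = 0.05 is 7.815.
Since 0.235 < 7.815, we fail to reject the null hypothesis — the data are consistent with the 9:3:3:1 ratio.

0.235; consistent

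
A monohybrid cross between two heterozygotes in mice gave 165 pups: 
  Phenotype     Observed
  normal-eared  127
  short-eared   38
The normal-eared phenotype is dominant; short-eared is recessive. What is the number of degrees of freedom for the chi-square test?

1

For a monohybrid cross between heterozygotes with complete dominance, the expected phenotypic ratio is 3:1.
A goodness-of-fit test with 2 phenotype classes has df = 2 − 1 = 1.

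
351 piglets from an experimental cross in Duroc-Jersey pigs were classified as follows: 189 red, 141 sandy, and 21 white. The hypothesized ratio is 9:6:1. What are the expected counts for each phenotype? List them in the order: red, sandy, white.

197.4375, 131.625, 21.9375

Under the 9:6:1 hypothesis (Σ ratio = 16, N = 351):
  red: 351 × 9/16 = 197.4375
  sandy: 351 × 6/16 = 131.625
  white: 351 × 1/16 = 21.9375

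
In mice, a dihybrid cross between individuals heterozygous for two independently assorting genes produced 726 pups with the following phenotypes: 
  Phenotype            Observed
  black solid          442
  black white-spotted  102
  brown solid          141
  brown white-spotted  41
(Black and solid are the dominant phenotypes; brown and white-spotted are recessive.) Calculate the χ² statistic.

A dihybrid F₂ with independent assortment and complete dominance at both loci gives a 9:3:3:1 phenotypic ratio.
Under the 9:3:3:1 hypothesis (Σ ratio = 16, N = 726):
  black solid: 726 × 9/16 = 408.375
  black white-spotted: 726 × 3/16 = 136.125
  brown solid: 726 × 3/16 = 136.125
  brown white-spotted: 726 × 1/16 = 45.375
χ² = Σ (O − E)² / E
  black solid: (442 − 408.375)² / 408.375 = 2.7686
  black white-spotted: (102 − 136.125)² / 136.125 = 8.5548
  brown solid: (141 − 136.125)² / 136.125 = 0.1746
  brown white-spotted: (41 − 45.375)² / 45.375 = 0.4218
χ² = 2.7686 + 8.5548 + 0.1746 + 0.4218 = 11.9198 ≈ 11.920

11.920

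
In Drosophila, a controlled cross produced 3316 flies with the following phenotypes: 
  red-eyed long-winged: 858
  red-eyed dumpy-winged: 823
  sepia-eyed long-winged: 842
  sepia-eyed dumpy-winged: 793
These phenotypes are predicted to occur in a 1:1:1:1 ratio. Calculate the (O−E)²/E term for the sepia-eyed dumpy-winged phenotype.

Under the 1:1:1:1 hypothesis (Σ ratio = 4, N = 3316):
  red-eyed long-winged: 3316 × 1/4 = 829
  red-eyed dumpy-winged: 3316 × 1/4 = 829
  sepia-eyed long-winged: 3316 × 1/4 = 829
  sepia-eyed dumpy-winged: 3316 × 1/4 = 829
Contribution of sepia-eyed dumpy-winged: (793 − 829)² / 829 = 1.5633

1.563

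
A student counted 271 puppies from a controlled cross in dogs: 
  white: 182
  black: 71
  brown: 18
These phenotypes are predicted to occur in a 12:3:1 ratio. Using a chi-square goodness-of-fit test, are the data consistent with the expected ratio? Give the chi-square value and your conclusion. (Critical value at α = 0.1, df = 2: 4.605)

10.309; not consistent

Total ratio parts = 16. Expected numbers out of 271:
  white: 271 × 12/16 = 203.25
  black: 271 × 3/16 = 50.8125
  brown: 271 × 1/16 = 16.9375
χ² = Σ (O − E)² / E
  white: (182 − 203.25)² / 203.25 = 2.2217
  black: (71 − 50.8125)² / 50.8125 = 8.0204
  brown: (18 − 16.9375)² / 16.9375 = 0.0667
χ² = 2.2217 + 8.0204 + 0.0667 = 10.3088 ≈ 10.309
Degrees of freedom = 3 − 1 = 2; critical value at α = 0.1 is 4.605.
Since 10.309 > 4.605, we reject the null hypothesis — the data do not fit the 12:3:1 ratio.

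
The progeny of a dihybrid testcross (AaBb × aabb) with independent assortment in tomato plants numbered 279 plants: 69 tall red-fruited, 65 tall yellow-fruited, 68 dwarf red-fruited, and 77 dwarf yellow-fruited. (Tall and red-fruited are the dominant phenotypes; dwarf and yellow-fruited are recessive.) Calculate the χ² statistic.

1.129

A dihybrid testcross with independent assortment gives a 1:1:1:1 ratio.
Under the 1:1:1:1 hypothesis (Σ ratio = 4, N = 279):
  tall red-fruited: 279 × 1/4 = 69.75
  tall yellow-fruited: 279 × 1/4 = 69.75
  dwarf red-fruited: 279 × 1/4 = 69.75
  dwarf yellow-fruited: 279 × 1/4 = 69.75
χ² = Σ (O − E)² / E
  tall red-fruited: (69 − 69.75)² / 69.75 = 0.0081
  tall yellow-fruited: (65 − 69.75)² / 69.75 = 0.3235
  dwarf red-fruited: (68 − 69.75)² / 69.75 = 0.0439
  dwarf yellow-fruited: (77 − 69.75)² / 69.75 = 0.7536
χ² = 0.0081 + 0.3235 + 0.0439 + 0.7536 = 1.1291 ≈ 1.129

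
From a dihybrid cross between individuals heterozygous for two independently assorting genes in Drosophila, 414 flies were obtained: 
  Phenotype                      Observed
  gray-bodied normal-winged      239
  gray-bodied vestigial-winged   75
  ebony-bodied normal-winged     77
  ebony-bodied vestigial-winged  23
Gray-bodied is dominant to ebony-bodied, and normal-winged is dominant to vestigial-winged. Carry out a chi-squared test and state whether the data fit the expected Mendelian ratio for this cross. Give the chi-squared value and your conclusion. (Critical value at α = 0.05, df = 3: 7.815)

A dihybrid F₂ with independent assortment and complete dominance at both loci gives a 9:3:3:1 phenotypic ratio.
Under the 9:3:3:1 hypothesis (Σ ratio = 16, N = 414):
  gray-bodied normal-winged: 414 × 9/16 = 232.875
  gray-bodied vestigial-winged: 414 × 3/16 = 77.625
  ebony-bodied normal-winged: 414 × 3/16 = 77.625
  ebony-bodied vestigial-winged: 414 × 1/16 = 25.875
χ² = Σ (O − E)² / E
  gray-bodied normal-winged: (239 − 232.875)² / 232.875 = 0.1611
  gray-bodied vestigial-winged: (75 − 77.625)² / 77.625 = 0.0888
  ebony-bodied normal-winged: (77 − 77.625)² / 77.625 = 0.0050
  ebony-bodied vestigial-winged: (23 − 25.875)² / 25.875 = 0.3194
χ² = 0.1611 + 0.0888 + 0.0050 + 0.3194 = 0.5743 ≈ 0.574
Degrees of freedom = 4 − 1 = 3; critical value at α = 0.05 is 7.815.
Since 0.574 < 7.815, we fail to reject the null hypothesis — the data are consistent with the 9:3:3:1 ratio.

0.574; consistent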